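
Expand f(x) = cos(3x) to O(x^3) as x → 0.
1 - 9*x**2/2 + O(x**3)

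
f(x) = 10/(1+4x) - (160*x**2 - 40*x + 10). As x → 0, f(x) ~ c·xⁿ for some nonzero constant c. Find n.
3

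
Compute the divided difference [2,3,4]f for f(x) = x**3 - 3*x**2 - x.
6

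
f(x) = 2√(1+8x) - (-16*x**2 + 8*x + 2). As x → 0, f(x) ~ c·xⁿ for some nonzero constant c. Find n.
3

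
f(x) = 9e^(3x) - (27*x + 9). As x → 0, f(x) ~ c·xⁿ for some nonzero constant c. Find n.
2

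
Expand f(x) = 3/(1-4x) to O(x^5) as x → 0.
3 + 12*x + 48*x**2 + 192*x**3 + 768*x**4 + O(x**5)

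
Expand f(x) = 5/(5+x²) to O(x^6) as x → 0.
1 - x**2/5 + x**4/25 + O(x**6)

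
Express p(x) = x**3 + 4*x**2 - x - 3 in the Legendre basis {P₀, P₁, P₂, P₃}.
(-5/3)P₀ + (-2/5)P₁ + (8/3)P₂ + (2/5)P₃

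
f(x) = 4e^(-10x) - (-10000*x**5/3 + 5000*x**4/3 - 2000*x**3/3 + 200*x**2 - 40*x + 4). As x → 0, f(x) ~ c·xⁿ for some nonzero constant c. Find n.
6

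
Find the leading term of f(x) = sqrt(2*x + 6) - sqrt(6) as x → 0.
sqrt(6)*x/6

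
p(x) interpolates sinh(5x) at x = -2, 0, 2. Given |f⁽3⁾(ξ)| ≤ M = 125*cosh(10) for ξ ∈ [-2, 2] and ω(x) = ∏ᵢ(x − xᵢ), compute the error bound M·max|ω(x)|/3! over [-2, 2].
1000*sqrt(3)*cosh(10)/27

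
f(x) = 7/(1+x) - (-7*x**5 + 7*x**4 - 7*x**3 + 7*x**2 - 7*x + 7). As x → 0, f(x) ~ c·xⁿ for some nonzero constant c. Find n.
6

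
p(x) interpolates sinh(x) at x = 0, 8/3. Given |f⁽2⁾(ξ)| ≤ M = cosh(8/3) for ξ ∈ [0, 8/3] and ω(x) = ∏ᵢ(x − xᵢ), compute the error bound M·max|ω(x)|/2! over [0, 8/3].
8*cosh(8/3)/9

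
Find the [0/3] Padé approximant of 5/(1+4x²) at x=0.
5/(4*x**2 + 1)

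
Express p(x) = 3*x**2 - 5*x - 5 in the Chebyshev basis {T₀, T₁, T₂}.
(-7/2)T₀ + (-5)T₁ + (3/2)T₂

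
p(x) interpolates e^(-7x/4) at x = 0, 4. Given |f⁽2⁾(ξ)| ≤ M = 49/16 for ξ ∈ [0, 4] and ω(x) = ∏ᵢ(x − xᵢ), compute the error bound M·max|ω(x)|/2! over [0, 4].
49/8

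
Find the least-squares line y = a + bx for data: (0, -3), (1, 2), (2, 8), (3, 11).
a = -27/10, b = 24/5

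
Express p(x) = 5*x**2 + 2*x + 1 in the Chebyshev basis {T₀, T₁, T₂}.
(7/2)T₀ + (2)T₁ + (5/2)T₂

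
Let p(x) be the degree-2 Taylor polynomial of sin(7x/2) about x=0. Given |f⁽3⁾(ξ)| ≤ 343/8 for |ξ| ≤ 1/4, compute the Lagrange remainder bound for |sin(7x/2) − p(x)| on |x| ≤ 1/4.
343/3072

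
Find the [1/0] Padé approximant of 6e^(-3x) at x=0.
6 - 18*x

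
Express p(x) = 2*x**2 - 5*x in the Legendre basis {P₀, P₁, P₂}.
(2/3)P₀ + (-5)P₁ + (4/3)P₂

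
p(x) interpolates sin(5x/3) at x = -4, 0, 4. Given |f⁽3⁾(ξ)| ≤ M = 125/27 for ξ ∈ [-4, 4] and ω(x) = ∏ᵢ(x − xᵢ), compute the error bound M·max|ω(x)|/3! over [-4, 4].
8000*sqrt(3)/729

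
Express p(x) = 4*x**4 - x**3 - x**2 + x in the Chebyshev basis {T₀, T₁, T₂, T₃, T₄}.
T₀ + (1/4)T₁ + (3/2)T₂ + (-1/4)T₃ + (1/2)T₄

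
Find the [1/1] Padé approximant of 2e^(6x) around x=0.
(6*x + 2)/(1 - 3*x)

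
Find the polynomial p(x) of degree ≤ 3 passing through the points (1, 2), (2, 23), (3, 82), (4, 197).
3*x**3 + x**2 - 3*x + 1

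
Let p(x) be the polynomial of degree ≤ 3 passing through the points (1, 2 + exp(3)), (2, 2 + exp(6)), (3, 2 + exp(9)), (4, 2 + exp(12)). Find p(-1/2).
-35*exp(12)/16 - 189*exp(6)/16 + 2 + 105*exp(3)/16 + 135*exp(9)/16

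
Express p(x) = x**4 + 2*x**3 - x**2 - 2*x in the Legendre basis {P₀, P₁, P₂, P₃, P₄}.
(-2/15)P₀ + (-4/5)P₁ + (-2/21)P₂ + (4/5)P₃ + (8/35)P₄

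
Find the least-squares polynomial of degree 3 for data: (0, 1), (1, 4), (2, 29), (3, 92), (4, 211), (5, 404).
58/63 + (-547/378)x + (118/63)x² + (157/54)x³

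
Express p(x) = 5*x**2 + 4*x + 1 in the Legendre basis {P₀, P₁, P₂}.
(8/3)P₀ + (4)P₁ + (10/3)P₂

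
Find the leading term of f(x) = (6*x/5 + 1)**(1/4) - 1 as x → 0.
3*x/10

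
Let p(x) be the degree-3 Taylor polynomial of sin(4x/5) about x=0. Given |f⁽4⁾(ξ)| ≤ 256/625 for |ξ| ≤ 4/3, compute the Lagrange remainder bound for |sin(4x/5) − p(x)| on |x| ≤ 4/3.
8192/151875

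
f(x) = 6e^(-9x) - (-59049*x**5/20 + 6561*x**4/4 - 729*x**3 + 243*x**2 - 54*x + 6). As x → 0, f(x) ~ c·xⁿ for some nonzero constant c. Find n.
6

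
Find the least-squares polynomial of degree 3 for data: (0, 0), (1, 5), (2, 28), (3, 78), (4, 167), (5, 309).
-23/126 + (161/108)x + (289/126)x² + (211/108)x³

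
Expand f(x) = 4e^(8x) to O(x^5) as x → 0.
4 + 32*x + 128*x**2 + 1024*x**3/3 + 2048*x**4/3 + O(x**5)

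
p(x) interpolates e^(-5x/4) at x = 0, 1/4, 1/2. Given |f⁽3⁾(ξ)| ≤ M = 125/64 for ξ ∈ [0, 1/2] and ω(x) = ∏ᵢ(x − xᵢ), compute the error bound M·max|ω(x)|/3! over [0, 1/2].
125*sqrt(3)/110592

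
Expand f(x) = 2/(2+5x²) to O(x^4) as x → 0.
1 - 5*x**2/2 + O(x**4)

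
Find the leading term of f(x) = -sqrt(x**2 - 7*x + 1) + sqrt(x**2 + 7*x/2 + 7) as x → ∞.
21/4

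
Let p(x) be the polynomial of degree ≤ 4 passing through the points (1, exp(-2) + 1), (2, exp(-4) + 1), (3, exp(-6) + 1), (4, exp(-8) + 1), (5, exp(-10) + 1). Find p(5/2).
(-5*exp(8) - 20*exp(2) + 3 + 90*exp(4) + 60*exp(6) + 128*exp(10))*exp(-10)/128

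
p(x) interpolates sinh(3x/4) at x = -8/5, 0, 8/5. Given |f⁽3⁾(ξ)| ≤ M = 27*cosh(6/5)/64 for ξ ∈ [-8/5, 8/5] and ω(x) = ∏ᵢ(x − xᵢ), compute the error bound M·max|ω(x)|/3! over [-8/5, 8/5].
8*sqrt(3)*cosh(6/5)/125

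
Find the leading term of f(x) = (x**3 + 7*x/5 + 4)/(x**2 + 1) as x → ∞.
x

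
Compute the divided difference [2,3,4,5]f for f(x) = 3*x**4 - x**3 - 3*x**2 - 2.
41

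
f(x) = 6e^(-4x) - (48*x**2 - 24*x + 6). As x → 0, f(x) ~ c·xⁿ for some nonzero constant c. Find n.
3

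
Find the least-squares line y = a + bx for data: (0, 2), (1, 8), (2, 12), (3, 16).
a = 13/5, b = 23/5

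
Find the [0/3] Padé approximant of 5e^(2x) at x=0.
5/(-4*x**3/3 + 2*x**2 - 2*x + 1)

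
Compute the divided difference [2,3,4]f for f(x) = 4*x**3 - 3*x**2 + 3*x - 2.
33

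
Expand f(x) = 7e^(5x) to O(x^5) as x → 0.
7 + 35*x + 175*x**2/2 + 875*x**3/6 + 4375*x**4/24 + O(x**5)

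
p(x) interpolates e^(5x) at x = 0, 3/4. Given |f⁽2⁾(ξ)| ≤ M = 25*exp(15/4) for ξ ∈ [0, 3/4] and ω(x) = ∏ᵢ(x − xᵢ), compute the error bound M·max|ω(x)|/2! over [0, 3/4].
225*exp(15/4)/128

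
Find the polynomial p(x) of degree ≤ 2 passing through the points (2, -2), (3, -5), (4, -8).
4 - 3*x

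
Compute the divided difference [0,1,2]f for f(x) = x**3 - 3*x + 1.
3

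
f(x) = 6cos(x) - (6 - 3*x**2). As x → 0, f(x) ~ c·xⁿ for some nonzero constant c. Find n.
4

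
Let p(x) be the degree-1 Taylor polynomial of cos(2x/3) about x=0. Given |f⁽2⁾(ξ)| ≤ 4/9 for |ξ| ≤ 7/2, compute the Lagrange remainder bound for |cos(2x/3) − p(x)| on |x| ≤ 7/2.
49/18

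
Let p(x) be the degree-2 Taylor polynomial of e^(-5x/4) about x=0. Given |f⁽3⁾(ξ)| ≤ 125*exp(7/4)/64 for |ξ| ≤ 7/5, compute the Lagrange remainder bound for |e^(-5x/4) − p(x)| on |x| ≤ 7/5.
343*exp(7/4)/384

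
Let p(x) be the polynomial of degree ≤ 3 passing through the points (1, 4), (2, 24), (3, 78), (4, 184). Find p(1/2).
9/8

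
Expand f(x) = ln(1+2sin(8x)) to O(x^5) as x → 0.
16*x - 128*x**2 + 3584*x**3/3 - 40960*x**4/3 + O(x**5)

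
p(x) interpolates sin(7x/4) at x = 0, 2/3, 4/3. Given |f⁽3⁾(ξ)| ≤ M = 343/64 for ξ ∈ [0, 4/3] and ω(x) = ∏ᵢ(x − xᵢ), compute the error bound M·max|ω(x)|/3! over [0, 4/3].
343*sqrt(3)/5832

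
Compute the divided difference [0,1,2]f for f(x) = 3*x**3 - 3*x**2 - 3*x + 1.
6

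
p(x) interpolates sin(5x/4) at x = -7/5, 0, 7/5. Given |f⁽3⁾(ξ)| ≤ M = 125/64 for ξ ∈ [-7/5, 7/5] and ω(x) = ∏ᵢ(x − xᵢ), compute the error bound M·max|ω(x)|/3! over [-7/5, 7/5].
343*sqrt(3)/1728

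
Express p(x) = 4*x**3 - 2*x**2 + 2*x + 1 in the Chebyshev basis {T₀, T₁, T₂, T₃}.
(5)T₁ - T₂ + T₃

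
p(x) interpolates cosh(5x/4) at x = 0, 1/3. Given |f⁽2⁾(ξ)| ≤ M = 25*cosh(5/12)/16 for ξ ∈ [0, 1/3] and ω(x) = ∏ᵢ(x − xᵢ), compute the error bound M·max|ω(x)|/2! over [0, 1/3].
25*cosh(5/12)/1152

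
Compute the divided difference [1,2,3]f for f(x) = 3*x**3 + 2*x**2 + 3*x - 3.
20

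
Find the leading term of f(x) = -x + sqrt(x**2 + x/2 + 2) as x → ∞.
1/4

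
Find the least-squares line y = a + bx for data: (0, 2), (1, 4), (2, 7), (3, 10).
a = 17/10, b = 27/10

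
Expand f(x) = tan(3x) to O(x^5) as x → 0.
3*x + 9*x**3 + O(x**5)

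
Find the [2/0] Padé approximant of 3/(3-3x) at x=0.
x**2 + x + 1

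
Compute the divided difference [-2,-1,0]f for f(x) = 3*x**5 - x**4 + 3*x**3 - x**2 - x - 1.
-62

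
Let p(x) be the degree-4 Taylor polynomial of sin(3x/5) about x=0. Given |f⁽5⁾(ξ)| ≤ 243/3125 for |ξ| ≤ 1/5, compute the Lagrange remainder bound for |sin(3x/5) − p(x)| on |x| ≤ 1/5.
81/390625000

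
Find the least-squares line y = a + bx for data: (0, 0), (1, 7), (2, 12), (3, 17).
a = 3/5, b = 28/5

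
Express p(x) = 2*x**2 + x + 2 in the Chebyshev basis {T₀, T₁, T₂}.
(3)T₀ + T₁ + T₂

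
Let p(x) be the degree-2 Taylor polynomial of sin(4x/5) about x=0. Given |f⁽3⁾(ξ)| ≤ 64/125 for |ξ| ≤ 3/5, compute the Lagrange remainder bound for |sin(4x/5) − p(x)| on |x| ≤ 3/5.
288/15625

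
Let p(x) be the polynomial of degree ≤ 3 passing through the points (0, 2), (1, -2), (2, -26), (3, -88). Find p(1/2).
11/8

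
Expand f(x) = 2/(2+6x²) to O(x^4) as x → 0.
1 - 3*x**2 + O(x**4)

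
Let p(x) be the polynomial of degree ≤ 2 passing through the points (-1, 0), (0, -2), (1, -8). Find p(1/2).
-9/2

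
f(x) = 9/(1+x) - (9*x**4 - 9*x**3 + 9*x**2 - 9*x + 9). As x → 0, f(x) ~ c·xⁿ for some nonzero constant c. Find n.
5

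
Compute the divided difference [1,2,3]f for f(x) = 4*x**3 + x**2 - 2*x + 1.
25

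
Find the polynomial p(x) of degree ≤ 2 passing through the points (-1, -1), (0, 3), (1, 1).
-3*x**2 + x + 3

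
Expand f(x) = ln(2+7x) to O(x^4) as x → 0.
log(2) + 7*x/2 - 49*x**2/8 + 343*x**3/24 + O(x**4)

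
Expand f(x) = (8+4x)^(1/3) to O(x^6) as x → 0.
2 + x/3 - x**2/18 + 5*x**3/324 - 5*x**4/972 + 11*x**5/5832 + O(x**6)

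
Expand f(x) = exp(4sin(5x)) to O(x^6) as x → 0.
1 + 20*x + 200*x**2 + 1250*x**3 + 5000*x**4 + 60625*x**5/6 + O(x**6)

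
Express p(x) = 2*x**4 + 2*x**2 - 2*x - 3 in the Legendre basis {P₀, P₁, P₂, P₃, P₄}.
(-29/15)P₀ + (-2)P₁ + (52/21)P₂ + (16/35)P₄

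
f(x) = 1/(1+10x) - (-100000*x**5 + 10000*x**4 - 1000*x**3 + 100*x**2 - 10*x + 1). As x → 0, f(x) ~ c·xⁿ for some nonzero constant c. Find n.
6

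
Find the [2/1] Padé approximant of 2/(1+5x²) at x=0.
2 - 10*x**2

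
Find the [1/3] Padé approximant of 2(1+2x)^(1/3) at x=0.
(10*x/3 + 2)/(8*x**3/81 - 2*x**2/9 + x + 1)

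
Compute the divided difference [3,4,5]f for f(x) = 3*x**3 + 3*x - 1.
36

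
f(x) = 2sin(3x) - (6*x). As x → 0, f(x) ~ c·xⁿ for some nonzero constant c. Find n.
3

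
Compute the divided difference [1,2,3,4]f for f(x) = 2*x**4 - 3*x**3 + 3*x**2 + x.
17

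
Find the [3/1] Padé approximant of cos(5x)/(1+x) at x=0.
(625*x**3/24 - 2825*x**2/276 - 625*x/276 + 1)/(1 - 349*x/276)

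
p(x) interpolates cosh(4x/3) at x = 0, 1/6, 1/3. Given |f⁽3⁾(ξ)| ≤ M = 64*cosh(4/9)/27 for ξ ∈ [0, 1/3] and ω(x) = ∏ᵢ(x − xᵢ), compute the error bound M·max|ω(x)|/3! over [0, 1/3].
8*sqrt(3)*cosh(4/9)/19683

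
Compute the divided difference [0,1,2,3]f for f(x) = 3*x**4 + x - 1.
18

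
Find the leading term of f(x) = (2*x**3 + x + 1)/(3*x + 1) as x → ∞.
2*x**2/3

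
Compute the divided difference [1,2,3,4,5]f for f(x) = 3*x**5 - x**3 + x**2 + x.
45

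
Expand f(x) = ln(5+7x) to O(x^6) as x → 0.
log(5) + 7*x/5 - 49*x**2/50 + 343*x**3/375 - 2401*x**4/2500 + 16807*x**5/15625 + O(x**6)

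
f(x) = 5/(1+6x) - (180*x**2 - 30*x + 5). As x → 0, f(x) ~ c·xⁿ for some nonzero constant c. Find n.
3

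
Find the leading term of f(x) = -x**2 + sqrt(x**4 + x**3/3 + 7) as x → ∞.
x/6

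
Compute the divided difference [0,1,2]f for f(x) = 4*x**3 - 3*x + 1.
12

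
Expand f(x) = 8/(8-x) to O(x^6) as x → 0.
1 + x/8 + x**2/64 + x**3/512 + x**4/4096 + x**5/32768 + O(x**6)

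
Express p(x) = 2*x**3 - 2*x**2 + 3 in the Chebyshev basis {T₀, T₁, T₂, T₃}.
(2)T₀ + (3/2)T₁ - T₂ + (1/2)T₃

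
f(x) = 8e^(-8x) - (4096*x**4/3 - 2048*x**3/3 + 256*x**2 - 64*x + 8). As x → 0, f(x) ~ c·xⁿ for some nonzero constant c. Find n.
5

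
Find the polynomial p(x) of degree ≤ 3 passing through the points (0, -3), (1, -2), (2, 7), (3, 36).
2*x**3 - 2*x**2 + x - 3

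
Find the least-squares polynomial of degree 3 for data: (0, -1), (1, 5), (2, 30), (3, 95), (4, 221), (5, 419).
-43/63 + (73/378)x + (199/126)x² + (82/27)x³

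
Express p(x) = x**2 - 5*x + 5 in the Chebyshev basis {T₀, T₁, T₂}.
(11/2)T₀ + (-5)T₁ + (1/2)T₂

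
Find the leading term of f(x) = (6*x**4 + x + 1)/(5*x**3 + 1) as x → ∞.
6*x/5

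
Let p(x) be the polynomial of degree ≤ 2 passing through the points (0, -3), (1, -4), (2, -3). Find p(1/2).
-15/4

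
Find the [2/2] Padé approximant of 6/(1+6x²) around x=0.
6/(6*x**2 + 1)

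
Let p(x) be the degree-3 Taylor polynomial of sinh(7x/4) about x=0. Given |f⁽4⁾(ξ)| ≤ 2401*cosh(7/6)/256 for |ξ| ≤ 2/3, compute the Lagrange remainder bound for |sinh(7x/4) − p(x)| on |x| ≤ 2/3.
2401*cosh(7/6)/31104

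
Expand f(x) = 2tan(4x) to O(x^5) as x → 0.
8*x + 128*x**3/3 + O(x**5)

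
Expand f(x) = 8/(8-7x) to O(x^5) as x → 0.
1 + 7*x/8 + 49*x**2/64 + 343*x**3/512 + 2401*x**4/4096 + O(x**5)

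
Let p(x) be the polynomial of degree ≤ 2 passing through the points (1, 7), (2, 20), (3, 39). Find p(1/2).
11/4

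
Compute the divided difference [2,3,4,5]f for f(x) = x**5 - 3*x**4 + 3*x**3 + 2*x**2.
86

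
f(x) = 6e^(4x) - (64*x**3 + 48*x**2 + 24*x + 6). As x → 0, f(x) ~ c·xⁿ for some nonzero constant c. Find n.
4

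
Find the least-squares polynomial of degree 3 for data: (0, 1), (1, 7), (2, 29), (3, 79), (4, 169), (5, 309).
67/63 + (253/189)x + (317/126)x² + (103/54)x³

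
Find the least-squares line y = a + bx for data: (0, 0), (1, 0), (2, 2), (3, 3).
a = -2/5, b = 11/10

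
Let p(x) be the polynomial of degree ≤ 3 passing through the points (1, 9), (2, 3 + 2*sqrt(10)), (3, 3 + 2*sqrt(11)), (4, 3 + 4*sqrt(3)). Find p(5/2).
-sqrt(3)/4 + 21/8 + 9*sqrt(10)/8 + 9*sqrt(11)/8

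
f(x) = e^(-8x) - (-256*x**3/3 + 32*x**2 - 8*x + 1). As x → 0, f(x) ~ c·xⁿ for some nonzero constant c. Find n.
4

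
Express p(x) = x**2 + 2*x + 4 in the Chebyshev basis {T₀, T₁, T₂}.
(9/2)T₀ + (2)T₁ + (1/2)T₂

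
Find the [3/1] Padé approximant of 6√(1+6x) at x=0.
(-81*x**3/4 + 81*x**2/2 + 81*x/2 + 6)/(15*x/4 + 1)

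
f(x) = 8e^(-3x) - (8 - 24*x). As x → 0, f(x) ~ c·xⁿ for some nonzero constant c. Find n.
2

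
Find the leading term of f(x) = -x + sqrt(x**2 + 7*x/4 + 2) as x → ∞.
7/8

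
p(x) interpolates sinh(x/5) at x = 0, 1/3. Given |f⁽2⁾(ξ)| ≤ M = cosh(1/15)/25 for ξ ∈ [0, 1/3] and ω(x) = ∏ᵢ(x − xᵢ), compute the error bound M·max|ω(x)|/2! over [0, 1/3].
cosh(1/15)/1800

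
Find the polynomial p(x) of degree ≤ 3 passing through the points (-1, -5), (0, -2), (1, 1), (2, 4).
3*x - 2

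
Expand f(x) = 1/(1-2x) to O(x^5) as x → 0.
1 + 2*x + 4*x**2 + 8*x**3 + 16*x**4 + O(x**5)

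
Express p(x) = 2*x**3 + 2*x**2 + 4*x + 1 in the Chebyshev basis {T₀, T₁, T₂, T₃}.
(2)T₀ + (11/2)T₁ + T₂ + (1/2)T₃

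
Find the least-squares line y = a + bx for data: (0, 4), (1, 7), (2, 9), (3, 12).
a = 41/10, b = 13/5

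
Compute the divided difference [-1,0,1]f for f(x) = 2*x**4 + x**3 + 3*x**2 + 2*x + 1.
5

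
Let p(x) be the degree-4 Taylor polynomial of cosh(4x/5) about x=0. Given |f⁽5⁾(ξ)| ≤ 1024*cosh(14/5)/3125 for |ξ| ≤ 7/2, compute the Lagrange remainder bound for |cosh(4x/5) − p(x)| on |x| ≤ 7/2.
67228*cosh(14/5)/46875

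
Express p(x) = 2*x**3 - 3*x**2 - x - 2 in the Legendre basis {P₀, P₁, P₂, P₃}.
(-3)P₀ + (1/5)P₁ + (-2)P₂ + (4/5)P₃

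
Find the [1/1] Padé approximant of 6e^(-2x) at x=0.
(6 - 6*x)/(x + 1)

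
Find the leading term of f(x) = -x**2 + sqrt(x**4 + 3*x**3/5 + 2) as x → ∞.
3*x/10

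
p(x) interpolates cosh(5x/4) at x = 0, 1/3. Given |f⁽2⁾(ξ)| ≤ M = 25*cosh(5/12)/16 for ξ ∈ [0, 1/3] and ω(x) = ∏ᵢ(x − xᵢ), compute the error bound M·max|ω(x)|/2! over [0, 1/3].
25*cosh(5/12)/1152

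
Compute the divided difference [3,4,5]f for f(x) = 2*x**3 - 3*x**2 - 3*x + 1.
21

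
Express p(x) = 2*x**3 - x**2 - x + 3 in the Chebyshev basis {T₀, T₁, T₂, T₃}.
(5/2)T₀ + (1/2)T₁ + (-1/2)T₂ + (1/2)T₃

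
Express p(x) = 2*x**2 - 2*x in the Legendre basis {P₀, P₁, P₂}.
(2/3)P₀ + (-2)P₁ + (4/3)P₂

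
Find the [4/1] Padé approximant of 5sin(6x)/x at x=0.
324*x**4 - 180*x**2 + 30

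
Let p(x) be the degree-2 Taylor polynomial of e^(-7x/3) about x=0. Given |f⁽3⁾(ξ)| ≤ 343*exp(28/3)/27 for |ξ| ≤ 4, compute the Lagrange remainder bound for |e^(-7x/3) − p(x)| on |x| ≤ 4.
10976*exp(28/3)/81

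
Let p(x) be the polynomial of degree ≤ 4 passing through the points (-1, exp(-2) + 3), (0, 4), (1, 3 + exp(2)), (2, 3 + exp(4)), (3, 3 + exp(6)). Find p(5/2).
(-5 + (-70*exp(2) + 412 + 140*exp(4) + 35*exp(6))*exp(2))*exp(-2)/128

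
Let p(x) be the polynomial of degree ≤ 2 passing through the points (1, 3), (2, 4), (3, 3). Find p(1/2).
7/4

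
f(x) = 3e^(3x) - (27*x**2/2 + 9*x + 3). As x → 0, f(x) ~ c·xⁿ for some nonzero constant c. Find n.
3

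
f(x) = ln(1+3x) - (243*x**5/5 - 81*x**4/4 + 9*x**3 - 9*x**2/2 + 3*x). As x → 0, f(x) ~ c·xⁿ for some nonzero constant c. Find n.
6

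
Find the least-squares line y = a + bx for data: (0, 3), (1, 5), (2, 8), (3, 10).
a = 29/10, b = 12/5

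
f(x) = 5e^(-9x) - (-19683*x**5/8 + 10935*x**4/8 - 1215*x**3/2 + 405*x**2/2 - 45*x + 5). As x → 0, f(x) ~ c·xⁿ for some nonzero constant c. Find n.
6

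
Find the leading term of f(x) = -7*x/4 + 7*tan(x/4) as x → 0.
7*x**3/192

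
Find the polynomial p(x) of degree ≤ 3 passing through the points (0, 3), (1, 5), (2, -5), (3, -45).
-3*x**3 + 3*x**2 + 2*x + 3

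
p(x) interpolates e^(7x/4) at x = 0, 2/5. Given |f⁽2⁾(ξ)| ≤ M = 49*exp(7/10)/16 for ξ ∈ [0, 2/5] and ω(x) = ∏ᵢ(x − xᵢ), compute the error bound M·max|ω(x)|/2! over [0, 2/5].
49*exp(7/10)/800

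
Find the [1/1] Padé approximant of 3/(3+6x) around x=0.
1/(2*x + 1)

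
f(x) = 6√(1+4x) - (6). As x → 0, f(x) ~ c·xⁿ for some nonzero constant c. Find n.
1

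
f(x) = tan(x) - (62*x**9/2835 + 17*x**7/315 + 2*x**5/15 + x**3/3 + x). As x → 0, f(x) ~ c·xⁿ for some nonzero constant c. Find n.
11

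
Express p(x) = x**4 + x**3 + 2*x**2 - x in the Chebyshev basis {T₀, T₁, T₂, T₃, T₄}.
(11/8)T₀ + (-1/4)T₁ + (3/2)T₂ + (1/4)T₃ + (1/8)T₄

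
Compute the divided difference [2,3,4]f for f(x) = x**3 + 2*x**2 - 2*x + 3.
11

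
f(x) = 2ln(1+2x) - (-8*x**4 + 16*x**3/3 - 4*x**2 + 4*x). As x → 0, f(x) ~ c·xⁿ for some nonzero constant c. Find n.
5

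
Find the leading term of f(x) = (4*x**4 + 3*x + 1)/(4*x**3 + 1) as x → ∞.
x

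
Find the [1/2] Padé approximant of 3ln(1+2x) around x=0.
6*x/(-x**2/3 + x + 1)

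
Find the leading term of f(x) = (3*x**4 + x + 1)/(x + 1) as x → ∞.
3*x**3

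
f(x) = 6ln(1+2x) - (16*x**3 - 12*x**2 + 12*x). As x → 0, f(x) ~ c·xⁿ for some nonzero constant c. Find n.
4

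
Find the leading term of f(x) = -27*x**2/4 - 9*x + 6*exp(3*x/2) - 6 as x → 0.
27*x**3/8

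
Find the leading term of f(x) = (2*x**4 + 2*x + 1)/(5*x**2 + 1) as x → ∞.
2*x**2/5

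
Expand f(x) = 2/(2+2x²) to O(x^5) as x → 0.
1 - x**2 + x**4 + O(x**5)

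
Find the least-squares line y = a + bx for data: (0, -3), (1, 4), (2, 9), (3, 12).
a = -2, b = 5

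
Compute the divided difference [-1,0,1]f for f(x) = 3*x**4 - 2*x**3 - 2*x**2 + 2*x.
1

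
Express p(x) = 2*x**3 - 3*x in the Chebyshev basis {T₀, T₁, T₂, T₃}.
(-3/2)T₁ + (1/2)T₃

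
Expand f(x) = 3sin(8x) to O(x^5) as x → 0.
24*x - 256*x**3 + O(x**5)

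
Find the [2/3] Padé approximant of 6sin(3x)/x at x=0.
(18 - 189*x**2/10)/(9*x**2/20 + 1)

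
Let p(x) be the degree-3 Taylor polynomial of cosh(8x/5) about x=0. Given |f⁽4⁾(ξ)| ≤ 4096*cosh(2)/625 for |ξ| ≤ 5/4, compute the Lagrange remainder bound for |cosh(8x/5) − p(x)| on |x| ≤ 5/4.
2*cosh(2)/3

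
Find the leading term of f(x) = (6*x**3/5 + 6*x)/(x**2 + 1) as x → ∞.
6*x/5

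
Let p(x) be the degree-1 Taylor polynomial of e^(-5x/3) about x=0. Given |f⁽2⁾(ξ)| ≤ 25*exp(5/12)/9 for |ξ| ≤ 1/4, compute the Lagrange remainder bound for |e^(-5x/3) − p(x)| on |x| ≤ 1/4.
25*exp(5/12)/288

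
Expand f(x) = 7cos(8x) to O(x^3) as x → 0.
7 - 224*x**2 + O(x**3)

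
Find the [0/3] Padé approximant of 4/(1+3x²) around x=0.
4/(3*x**2 + 1)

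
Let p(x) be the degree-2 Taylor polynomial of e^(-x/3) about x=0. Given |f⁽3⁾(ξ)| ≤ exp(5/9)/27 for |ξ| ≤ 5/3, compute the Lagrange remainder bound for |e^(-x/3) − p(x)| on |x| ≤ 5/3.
125*exp(5/9)/4374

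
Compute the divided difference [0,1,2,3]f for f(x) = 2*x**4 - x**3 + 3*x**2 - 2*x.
11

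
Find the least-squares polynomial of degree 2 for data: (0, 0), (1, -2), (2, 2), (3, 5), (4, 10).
-19/35 + (-71/70)x + (13/14)x²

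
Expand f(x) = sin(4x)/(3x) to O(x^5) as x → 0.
4/3 - 32*x**2/9 + 128*x**4/45 + O(x**5)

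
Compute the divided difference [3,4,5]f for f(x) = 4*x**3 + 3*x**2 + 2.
51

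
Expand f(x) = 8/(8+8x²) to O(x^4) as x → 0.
1 - x**2 + O(x**4)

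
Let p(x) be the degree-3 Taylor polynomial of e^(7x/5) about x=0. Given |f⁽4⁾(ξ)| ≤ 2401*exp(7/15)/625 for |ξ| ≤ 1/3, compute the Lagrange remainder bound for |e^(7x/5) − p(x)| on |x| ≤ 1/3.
2401*exp(7/15)/1215000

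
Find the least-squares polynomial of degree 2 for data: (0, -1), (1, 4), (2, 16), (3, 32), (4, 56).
-1 + (11/5)x + (3)x²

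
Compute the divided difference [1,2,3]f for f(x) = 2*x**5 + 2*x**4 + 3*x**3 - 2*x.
248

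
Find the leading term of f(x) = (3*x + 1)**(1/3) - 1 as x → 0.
x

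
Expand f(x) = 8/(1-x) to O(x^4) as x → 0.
8 + 8*x + 8*x**2 + 8*x**3 + O(x**4)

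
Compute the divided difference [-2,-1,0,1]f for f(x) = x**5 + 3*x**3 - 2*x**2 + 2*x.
8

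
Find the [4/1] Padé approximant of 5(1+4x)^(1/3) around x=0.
(1280*x**4/243 - 512*x**3/81 + 32*x**2/3 + 64*x/3 + 5)/(44*x/15 + 1)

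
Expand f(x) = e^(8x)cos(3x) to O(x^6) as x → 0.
1 + 8*x + 55*x**2/2 + 148*x**3/3 + 721*x**4/24 - 1259*x**5/15 + O(x**6)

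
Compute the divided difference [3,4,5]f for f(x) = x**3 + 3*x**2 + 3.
15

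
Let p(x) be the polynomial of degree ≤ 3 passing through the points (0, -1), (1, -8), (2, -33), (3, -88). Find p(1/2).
-3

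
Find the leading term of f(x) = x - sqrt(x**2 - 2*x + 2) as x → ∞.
1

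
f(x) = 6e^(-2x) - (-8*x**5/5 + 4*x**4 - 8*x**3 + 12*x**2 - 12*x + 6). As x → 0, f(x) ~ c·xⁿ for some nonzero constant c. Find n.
6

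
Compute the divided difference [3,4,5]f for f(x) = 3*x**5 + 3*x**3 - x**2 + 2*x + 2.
2015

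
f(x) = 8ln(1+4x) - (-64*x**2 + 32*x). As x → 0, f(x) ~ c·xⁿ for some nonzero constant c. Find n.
3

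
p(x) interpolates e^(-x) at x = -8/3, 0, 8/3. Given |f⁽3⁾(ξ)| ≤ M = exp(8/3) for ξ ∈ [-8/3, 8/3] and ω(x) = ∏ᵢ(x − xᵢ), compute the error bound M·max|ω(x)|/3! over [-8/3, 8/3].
512*sqrt(3)*exp(8/3)/729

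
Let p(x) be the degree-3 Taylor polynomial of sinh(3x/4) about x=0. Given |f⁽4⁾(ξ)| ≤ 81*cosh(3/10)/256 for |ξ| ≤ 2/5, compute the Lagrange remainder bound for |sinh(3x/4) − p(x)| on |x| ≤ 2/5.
27*cosh(3/10)/80000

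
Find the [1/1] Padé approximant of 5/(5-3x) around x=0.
1/(1 - 3*x/5)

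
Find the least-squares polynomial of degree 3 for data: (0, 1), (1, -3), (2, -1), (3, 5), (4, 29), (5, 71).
17/21 + (-160/63)x + (-59/42)x² + (17/18)x³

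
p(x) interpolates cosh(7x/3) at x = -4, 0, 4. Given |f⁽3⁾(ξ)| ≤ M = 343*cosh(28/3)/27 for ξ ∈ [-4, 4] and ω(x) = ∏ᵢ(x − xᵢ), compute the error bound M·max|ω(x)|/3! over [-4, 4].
21952*sqrt(3)*cosh(28/3)/729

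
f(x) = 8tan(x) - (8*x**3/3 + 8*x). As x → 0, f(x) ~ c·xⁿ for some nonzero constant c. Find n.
5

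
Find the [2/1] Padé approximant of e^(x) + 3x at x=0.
(-5*x**2/6 + 11*x/3 + 1)/(1 - x/3)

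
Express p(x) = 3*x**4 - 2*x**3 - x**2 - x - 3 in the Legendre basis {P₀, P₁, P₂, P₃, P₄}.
(-41/15)P₀ + (-11/5)P₁ + (22/21)P₂ + (-4/5)P₃ + (24/35)P₄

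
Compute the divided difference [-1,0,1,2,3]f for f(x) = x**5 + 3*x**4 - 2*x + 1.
8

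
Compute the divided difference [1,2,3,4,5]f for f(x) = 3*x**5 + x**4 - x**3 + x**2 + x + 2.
46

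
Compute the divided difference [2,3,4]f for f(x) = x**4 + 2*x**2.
57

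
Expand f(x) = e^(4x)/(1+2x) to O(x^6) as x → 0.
1 + 2*x + 4*x**2 + 8*x**3/3 + 16*x**4/3 - 32*x**5/15 + O(x**6)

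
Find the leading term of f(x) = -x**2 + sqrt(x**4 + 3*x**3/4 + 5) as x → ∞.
3*x/8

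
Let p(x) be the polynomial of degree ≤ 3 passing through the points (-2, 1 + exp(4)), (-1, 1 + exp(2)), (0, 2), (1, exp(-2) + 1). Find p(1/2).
(5 + (-5*exp(2) + 31 + exp(4))*exp(2))*exp(-2)/16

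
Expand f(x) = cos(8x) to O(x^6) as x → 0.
1 - 32*x**2 + 512*x**4/3 + O(x**6)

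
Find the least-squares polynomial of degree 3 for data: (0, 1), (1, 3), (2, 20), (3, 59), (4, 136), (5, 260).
109/126 + (5/756)x + (185/252)x² + (52/27)x³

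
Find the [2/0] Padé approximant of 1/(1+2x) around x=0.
4*x**2 - 2*x + 1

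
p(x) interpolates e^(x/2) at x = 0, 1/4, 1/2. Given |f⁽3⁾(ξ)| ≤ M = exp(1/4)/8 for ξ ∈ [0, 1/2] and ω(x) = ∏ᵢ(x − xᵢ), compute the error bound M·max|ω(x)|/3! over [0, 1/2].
sqrt(3)*exp(1/4)/13824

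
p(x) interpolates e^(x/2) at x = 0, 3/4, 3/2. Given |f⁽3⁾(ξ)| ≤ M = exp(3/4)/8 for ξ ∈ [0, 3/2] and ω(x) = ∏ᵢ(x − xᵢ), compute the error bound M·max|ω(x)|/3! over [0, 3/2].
sqrt(3)*exp(3/4)/512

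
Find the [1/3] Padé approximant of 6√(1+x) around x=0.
(21*x/4 + 6)/(x**3/64 - x**2/16 + 3*x/8 + 1)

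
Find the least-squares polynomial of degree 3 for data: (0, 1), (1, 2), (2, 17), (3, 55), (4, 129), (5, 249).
59/63 + (-587/378)x + (257/252)x² + (199/108)x³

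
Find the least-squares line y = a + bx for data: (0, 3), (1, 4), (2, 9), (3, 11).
a = 12/5, b = 29/10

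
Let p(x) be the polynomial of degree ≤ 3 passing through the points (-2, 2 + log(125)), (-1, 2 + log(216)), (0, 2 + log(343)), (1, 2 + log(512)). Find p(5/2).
2 + log(16388945225936291321230313138304319488*2**(3/8)*3**(5/16)*5**(7/16)*7**(9/16)/207166472332785427482736201687578125)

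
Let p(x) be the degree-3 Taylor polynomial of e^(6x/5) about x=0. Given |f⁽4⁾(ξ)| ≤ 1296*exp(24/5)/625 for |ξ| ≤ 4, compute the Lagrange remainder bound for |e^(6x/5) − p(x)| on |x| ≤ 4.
13824*exp(24/5)/625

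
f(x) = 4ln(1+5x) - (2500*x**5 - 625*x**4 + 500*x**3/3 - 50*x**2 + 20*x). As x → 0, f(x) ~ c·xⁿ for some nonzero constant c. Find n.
6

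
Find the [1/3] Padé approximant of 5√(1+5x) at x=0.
(175*x/8 + 5)/(125*x**3/64 - 25*x**2/16 + 15*x/8 + 1)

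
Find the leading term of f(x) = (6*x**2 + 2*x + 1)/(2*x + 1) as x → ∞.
3*x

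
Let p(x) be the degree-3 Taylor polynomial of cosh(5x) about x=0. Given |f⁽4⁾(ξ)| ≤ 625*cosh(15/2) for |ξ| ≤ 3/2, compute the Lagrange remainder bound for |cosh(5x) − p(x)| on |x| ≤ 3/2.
16875*cosh(15/2)/128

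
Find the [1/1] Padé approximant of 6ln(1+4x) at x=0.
24*x/(2*x + 1)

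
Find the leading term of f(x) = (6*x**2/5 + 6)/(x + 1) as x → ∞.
6*x/5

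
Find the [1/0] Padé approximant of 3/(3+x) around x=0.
1 - x/3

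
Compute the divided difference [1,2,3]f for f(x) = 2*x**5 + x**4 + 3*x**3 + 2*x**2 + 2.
225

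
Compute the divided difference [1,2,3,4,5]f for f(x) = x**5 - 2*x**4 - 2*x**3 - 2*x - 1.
13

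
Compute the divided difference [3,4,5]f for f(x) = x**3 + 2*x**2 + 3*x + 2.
14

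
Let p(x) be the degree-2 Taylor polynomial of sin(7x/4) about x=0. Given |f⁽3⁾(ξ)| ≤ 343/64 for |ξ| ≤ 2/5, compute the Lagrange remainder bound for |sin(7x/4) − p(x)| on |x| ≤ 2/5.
343/6000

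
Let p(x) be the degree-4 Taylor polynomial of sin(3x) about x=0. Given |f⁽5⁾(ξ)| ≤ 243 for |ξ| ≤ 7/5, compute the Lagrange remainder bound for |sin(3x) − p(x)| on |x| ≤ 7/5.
1361367/125000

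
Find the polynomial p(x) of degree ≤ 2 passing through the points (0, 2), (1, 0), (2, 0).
x**2 - 3*x + 2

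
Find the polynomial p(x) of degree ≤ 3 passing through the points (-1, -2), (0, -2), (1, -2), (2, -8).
-x**3 + x - 2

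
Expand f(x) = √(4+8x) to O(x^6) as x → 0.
2 + 2*x - x**2 + x**3 - 5*x**4/4 + 7*x**5/4 + O(x**6)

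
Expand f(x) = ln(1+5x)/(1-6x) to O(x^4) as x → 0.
5*x + 35*x**2/2 + 440*x**3/3 + O(x**4)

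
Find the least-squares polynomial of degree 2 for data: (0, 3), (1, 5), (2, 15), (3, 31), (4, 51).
13/5 + (1/5)x + (3)x²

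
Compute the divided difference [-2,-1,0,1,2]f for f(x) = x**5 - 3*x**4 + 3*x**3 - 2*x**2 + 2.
-3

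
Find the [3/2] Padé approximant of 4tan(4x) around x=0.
(-256*x**3/15 + 16*x)/(1 - 32*x**2/5)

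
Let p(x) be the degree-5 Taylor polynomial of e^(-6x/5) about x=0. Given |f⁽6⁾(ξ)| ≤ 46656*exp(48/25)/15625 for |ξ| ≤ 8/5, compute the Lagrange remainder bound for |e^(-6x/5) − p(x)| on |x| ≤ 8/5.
84934656*exp(48/25)/1220703125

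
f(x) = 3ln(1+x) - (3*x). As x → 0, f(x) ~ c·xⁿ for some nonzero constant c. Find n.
2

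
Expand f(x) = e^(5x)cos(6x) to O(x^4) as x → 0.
1 + 5*x - 11*x**2/2 - 415*x**3/6 + O(x**4)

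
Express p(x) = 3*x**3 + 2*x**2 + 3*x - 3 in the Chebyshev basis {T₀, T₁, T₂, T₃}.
(-2)T₀ + (21/4)T₁ + T₂ + (3/4)T₃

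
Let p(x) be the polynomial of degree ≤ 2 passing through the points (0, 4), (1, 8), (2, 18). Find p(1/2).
21/4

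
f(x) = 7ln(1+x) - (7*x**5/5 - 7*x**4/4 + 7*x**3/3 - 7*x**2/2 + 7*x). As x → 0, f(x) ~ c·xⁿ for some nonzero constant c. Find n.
6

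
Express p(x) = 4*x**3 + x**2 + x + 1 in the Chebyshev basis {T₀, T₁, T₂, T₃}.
(3/2)T₀ + (4)T₁ + (1/2)T₂ + T₃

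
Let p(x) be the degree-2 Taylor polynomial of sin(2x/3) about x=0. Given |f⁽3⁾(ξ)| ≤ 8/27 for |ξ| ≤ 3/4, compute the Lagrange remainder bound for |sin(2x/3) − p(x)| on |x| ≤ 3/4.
1/48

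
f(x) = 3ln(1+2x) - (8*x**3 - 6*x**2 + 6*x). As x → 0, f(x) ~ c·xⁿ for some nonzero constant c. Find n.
4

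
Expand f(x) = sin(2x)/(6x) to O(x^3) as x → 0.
1/3 - 2*x**2/9 + O(x**3)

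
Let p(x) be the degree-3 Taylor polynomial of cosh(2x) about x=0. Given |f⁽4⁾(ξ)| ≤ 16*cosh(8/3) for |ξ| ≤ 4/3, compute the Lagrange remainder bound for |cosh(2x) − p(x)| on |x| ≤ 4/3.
512*cosh(8/3)/243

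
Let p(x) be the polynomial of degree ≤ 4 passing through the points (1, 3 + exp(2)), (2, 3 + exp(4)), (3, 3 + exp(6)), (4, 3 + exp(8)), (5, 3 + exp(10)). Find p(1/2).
-45*exp(8)/32 - 105*exp(4)/32 + 3 + 315*exp(2)/128 + 189*exp(6)/64 + 35*exp(10)/128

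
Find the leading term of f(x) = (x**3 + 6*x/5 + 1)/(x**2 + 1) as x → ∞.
x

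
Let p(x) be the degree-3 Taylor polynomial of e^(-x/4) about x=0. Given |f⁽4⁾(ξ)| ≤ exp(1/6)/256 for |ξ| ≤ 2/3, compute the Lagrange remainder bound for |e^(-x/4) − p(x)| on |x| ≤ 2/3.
exp(1/6)/31104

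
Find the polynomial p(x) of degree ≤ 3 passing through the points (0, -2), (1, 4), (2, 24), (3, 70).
2*x**3 + x**2 + 3*x - 2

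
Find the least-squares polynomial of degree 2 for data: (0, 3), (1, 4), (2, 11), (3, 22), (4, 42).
16/5 + (-12/5)x + (3)x²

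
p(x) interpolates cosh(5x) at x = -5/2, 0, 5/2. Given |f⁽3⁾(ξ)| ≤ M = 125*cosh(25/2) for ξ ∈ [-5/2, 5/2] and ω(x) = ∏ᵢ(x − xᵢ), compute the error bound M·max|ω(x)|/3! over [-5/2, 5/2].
15625*sqrt(3)*cosh(25/2)/216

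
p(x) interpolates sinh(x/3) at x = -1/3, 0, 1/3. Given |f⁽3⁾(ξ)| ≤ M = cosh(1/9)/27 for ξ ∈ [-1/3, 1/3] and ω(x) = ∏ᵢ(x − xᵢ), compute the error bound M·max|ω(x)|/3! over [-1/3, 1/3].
sqrt(3)*cosh(1/9)/19683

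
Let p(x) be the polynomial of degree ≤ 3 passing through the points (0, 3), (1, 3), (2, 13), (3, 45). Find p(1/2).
5/2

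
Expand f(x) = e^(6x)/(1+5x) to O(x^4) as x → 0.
1 + x + 13*x**2 - 29*x**3 + O(x**4)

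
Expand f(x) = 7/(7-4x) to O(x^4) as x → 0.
1 + 4*x/7 + 16*x**2/49 + 64*x**3/343 + O(x**4)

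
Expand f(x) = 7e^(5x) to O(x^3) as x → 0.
7 + 35*x + 175*x**2/2 + O(x**3)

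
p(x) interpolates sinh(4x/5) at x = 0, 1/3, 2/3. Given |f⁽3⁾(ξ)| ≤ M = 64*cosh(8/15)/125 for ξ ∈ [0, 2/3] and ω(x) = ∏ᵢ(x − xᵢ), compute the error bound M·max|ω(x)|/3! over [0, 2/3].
64*sqrt(3)*cosh(8/15)/91125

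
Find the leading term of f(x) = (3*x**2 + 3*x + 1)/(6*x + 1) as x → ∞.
x/2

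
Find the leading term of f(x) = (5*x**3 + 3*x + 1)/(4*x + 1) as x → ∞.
5*x**2/4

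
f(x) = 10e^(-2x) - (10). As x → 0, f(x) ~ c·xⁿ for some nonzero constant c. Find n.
1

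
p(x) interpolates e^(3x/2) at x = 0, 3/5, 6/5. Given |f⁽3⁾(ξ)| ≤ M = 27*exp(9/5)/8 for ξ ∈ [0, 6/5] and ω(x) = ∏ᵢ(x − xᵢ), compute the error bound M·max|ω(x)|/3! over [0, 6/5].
27*sqrt(3)*exp(9/5)/1000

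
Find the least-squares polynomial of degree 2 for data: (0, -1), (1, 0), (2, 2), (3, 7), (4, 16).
-24/35 + (-93/70)x + (19/14)x²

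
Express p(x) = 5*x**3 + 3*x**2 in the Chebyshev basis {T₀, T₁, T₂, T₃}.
(3/2)T₀ + (15/4)T₁ + (3/2)T₂ + (5/4)T₃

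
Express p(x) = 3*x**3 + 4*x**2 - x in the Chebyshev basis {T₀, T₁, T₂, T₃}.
(2)T₀ + (5/4)T₁ + (2)T₂ + (3/4)T₃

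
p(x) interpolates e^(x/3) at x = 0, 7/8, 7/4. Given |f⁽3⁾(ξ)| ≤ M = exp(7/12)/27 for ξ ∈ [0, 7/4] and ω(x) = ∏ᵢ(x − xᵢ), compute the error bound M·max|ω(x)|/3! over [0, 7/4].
343*sqrt(3)*exp(7/12)/373248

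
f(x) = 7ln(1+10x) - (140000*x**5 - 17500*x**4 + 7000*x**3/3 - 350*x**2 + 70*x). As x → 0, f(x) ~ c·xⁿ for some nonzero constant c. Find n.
6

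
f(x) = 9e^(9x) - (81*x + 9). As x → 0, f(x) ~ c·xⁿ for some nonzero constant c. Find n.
2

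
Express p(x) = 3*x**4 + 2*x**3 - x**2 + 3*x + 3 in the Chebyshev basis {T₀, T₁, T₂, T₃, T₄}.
(29/8)T₀ + (9/2)T₁ + T₂ + (1/2)T₃ + (3/8)T₄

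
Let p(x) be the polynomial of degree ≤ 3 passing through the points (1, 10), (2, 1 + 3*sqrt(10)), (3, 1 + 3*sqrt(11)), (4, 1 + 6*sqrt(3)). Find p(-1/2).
-567*sqrt(10)/16 - 105*sqrt(3)/8 + 961/16 + 405*sqrt(11)/16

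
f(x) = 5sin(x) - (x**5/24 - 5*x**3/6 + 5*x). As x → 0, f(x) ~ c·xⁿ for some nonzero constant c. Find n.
7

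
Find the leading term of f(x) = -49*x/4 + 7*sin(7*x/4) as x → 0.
-2401*x**3/384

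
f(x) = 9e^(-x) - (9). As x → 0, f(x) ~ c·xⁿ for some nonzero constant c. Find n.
1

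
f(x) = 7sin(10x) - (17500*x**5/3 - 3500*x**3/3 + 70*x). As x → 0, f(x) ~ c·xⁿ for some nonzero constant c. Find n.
7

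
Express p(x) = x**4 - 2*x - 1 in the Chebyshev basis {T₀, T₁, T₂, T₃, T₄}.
(-5/8)T₀ + (-2)T₁ + (1/2)T₂ + (1/8)T₄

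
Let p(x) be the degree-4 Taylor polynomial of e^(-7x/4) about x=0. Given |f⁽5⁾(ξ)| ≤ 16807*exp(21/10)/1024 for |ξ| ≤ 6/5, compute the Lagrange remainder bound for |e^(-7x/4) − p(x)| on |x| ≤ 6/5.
1361367*exp(21/10)/4000000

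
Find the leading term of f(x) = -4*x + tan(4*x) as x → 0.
64*x**3/3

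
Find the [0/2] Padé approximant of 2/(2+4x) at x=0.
1/(2*x + 1)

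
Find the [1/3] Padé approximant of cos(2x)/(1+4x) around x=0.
(1 - 5*x/12)/(43*x**3/6 + x**2/3 + 43*x/12 + 1)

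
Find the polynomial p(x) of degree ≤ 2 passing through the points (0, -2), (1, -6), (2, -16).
-3*x**2 - x - 2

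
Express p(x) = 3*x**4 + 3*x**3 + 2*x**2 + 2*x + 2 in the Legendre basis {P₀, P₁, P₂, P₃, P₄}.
(49/15)P₀ + (19/5)P₁ + (64/21)P₂ + (6/5)P₃ + (24/35)P₄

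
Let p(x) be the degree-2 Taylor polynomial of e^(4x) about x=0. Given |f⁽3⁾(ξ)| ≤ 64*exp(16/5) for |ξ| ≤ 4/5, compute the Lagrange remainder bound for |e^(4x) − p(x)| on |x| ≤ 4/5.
2048*exp(16/5)/375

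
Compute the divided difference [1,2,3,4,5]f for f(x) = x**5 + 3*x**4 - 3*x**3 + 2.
18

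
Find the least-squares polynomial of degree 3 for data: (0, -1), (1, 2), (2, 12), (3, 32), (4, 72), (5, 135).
-19/18 + (265/108)x + (-5/36)x² + (55/54)x³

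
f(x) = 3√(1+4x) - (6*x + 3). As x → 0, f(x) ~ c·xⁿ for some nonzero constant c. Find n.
2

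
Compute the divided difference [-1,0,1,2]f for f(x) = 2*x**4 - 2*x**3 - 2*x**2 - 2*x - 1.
2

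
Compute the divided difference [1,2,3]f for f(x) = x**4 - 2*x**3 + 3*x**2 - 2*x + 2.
16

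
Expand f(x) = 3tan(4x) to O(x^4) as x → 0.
12*x + 64*x**3 + O(x**4)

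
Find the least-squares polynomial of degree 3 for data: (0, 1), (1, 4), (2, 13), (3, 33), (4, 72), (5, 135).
41/42 + (631/252)x + (-5/12)x² + (19/18)x³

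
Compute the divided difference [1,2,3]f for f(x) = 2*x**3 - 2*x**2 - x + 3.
10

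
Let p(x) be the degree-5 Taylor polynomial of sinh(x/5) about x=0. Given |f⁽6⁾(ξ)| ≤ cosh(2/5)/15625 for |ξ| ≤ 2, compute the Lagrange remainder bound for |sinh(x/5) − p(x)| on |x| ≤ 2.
4*cosh(2/5)/703125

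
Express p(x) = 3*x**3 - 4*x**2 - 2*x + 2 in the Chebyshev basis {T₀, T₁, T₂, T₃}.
(1/4)T₁ + (-2)T₂ + (3/4)T₃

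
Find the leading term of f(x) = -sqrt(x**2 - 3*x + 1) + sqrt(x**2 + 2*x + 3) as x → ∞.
5/2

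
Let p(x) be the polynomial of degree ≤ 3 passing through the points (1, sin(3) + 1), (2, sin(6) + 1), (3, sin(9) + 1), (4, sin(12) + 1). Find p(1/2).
-5*sin(12)/16 + 35*sin(3)/16 + 21*sin(9)/16 - 35*sin(6)/16 + 1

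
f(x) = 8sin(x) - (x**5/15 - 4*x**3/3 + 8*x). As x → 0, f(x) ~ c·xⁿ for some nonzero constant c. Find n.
7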